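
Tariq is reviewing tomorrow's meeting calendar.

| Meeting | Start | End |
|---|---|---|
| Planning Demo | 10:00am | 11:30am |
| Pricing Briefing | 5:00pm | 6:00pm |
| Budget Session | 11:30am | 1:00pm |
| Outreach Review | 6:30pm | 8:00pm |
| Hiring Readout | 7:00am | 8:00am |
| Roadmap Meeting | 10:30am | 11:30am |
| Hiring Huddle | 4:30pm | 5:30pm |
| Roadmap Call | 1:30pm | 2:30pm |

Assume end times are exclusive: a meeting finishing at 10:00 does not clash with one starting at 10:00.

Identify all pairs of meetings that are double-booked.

Hiring Huddle & Pricing Briefing, Planning Demo & Roadmap Meeting

Check each pair: they overlap iff neither finishes before the other starts.
Sorted by start: Hiring Readout, Planning Demo, Roadmap Meeting, Budget Session, Roadmap Call, Hiring Huddle, Pricing Briefing, Outreach Review.
Planning Demo starts after Hiring Readout ends, so nothing later overlaps Hiring Readout either.
Roadmap Meeting starts before Planning Demo ends → Planning Demo and Roadmap Meeting overlap.
Budget Session starts exactly when Planning Demo ends (back-to-back, no overlap), so nothing later overlaps Planning Demo either.
Budget Session starts exactly when Roadmap Meeting ends (back-to-back, no overlap), so nothing later overlaps Roadmap Meeting either.
Roadmap Call starts after Budget Session ends, so nothing later overlaps Budget Session either.
Hiring Huddle starts after Roadmap Call ends, so nothing later overlaps Roadmap Call either.
Pricing Briefing starts before Hiring Huddle ends → Hiring Huddle and Pricing Briefing overlap.
Outreach Review starts after Hiring Huddle ends.
Outreach Review starts after Pricing Briefing ends.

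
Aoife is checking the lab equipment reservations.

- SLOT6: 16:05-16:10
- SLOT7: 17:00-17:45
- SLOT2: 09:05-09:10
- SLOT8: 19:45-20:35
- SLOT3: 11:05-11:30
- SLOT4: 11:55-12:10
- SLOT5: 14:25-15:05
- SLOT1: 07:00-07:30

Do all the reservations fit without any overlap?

Two intervals overlap when each starts before the other ends.
Sorted by start: SLOT1, SLOT2, SLOT3, SLOT4, SLOT5, SLOT6, SLOT7, SLOT8.
SLOT2 starts after SLOT1 ends, so SLOT1 has no further overlaps.
SLOT3 starts after SLOT2 ends, so SLOT2 has no further overlaps.
SLOT4 starts after SLOT3 ends, so SLOT3 has no further overlaps.
SLOT5 starts after SLOT4 ends, so SLOT4 has no further overlaps.
SLOT6 starts after SLOT5 ends, so SLOT5 has no further overlaps.
SLOT7 starts after SLOT6 ends, so SLOT6 has no further overlaps.
SLOT8 starts after SLOT7 ends.
Every pair is clear; the schedule has no overlaps.

Yes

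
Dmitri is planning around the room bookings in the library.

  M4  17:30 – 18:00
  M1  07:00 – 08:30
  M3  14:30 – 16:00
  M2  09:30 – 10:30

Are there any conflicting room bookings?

Check each pair: they overlap iff neither finishes before the other starts.
Sorted by start: M1, M2, M3, M4.
M2 starts after M1 ends, so M1 has no further overlaps.
M3 starts after M2 ends, so M2 has no further overlaps.
M4 starts after M3 ends.
Every pair is clear; the schedule has no overlaps.

No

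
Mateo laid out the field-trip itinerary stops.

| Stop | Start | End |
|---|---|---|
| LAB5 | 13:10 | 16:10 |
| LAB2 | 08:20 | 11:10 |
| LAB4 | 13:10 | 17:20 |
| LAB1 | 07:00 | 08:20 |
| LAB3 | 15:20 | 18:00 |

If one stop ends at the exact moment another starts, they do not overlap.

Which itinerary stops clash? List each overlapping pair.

LAB3 & LAB4, LAB3 & LAB5, LAB4 & LAB5

Sorted by start: LAB1, LAB2, LAB4, LAB5, LAB3.
LAB2 starts exactly when LAB1 ends (back-to-back, no overlap), so LAB1 has no further overlaps.
LAB4 starts after LAB2 ends, so LAB2 has no further overlaps.
LAB5 starts before LAB4 ends → LAB4 and LAB5 overlap.
LAB3 starts before LAB4 ends → LAB4 and LAB3 overlap.
LAB3 starts before LAB5 ends → LAB5 and LAB3 overlap.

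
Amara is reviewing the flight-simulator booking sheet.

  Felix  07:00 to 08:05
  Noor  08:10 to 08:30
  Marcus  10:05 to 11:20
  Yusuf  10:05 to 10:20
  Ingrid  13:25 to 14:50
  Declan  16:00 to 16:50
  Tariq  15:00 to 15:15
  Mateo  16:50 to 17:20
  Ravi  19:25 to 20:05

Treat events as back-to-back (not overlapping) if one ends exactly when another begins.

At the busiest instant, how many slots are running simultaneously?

2

Walk through starts and ends in time order (an end at T is processed before a start at T):
07:00 start Felix → 1
08:05 end Felix → 0
08:10 start Noor → 1
08:30 end Noor → 0
10:05 start Marcus → 1
10:05 start Yusuf → 2
10:20 end Yusuf → 1
11:20 end Marcus → 0
13:25 start Ingrid → 1
14:50 end Ingrid → 0
15:00 start Tariq → 1
15:15 end Tariq → 0
16:00 start Declan → 1
16:50 end Declan → 0
16:50 start Mateo → 1
17:20 end Mateo → 0
19:25 start Ravi → 1
20:05 end Ravi → 0
Peak is 2, at 10:05 (Marcus, Yusuf).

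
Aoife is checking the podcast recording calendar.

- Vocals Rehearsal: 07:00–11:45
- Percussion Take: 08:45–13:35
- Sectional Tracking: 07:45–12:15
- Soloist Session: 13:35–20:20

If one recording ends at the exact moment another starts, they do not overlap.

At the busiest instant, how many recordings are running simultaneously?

Walk through starts and ends in time order (an end at T is processed before a start at T):
07:00 start Vocals Rehearsal → 1
07:45 start Sectional Tracking → 2
08:45 start Percussion Take → 3
11:45 end Vocals Rehearsal → 2
12:15 end Sectional Tracking → 1
13:35 end Percussion Take → 0
13:35 start Soloist Session → 1
20:20 end Soloist Session → 0
Peak is 3, at 08:45 (Percussion Take, Sectional Tracking, Vocals Rehearsal).

3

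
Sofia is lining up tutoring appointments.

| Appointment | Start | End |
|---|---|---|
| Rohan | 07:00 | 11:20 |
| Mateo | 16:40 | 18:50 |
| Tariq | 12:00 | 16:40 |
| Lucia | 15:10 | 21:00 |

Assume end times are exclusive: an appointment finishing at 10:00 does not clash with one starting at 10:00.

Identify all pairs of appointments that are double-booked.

Two intervals overlap when each starts before the other ends.
Sorted by start: Rohan, Tariq, Lucia, Mateo.
Tariq starts after Rohan ends, so Rohan has no further overlaps.
Lucia starts before Tariq ends → Tariq and Lucia overlap.
Mateo starts exactly when Tariq ends (back-to-back, no overlap).
Mateo starts before Lucia ends → Lucia and Mateo overlap.

Lucia & Mateo, Lucia & Tariq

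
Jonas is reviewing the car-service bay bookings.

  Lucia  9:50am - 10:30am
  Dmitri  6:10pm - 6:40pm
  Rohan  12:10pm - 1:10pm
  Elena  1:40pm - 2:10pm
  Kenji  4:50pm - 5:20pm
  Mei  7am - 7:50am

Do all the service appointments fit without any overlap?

Sorted by start: Mei, Lucia, Rohan, Elena, Kenji, Dmitri.
Lucia starts after Mei ends, so nothing later overlaps Mei either.
Rohan starts after Lucia ends, so nothing later overlaps Lucia either.
Elena starts after Rohan ends, so nothing later overlaps Rohan either.
Kenji starts after Elena ends, so nothing later overlaps Elena either.
Dmitri starts after Kenji ends.
Every pair is clear; the schedule has no overlaps.

Yes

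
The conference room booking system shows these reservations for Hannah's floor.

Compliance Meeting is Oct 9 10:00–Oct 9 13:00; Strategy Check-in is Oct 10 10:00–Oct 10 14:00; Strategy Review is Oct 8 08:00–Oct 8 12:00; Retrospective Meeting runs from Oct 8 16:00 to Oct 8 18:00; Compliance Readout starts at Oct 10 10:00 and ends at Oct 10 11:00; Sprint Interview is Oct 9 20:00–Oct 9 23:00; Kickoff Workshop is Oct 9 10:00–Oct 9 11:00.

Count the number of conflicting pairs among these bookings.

Sorted by start: Strategy Review, Retrospective Meeting, Kickoff Workshop, Compliance Meeting, Sprint Interview, Strategy Check-in, Compliance Readout.
Retrospective Meeting starts after Strategy Review ends, so nothing later overlaps Strategy Review either.
Kickoff Workshop starts after Retrospective Meeting ends, so nothing later overlaps Retrospective Meeting either.
Compliance Meeting starts before Kickoff Workshop ends → Kickoff Workshop and Compliance Meeting overlap.
Sprint Interview starts after Kickoff Workshop ends, so nothing later overlaps Kickoff Workshop either.
Sprint Interview starts after Compliance Meeting ends, so nothing later overlaps Compliance Meeting either.
Strategy Check-in starts after Sprint Interview ends, so nothing later overlaps Sprint Interview either.
Compliance Readout starts before Strategy Check-in ends → Strategy Check-in and Compliance Readout overlap.
Overlapping pairs: Compliance Meeting & Kickoff Workshop, Compliance Readout & Strategy Check-in — 2 in total.

2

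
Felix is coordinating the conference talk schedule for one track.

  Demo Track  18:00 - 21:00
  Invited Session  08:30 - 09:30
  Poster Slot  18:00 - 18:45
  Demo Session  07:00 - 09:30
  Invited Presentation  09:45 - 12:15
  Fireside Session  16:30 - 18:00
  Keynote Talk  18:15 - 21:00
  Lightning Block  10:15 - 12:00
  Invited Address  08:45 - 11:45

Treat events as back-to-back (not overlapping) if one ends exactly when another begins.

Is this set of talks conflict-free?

No

Sorted by start: Demo Session, Invited Session, Invited Address, Invited Presentation, Lightning Block, Fireside Session, Poster Slot, Demo Track, Keynote Talk.
Invited Session starts before Demo Session ends → Demo Session and Invited Session overlap.
That's a conflict, so the schedule is not conflict-free.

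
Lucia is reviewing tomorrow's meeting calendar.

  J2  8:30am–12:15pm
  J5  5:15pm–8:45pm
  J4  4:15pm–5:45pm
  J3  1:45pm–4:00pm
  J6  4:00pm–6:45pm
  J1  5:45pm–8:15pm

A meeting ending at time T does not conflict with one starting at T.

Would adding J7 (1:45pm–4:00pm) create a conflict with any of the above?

J2: ends 12:15pm at or before J7 starts 1:45pm → clear.
J3: starts 1:45pm before J7 ends 4:00pm, and ends 4:00pm after J7 starts 1:45pm → overlap.
J6: starts 4:00pm at or after J7 ends 4:00pm → clear.
J4: starts 4:15pm at or after J7 ends 4:00pm → clear.
J5: starts 5:15pm at or after J7 ends 4:00pm → clear.
J1: starts 5:45pm at or after J7 ends 4:00pm → clear.
J7 overlaps J3.

Yes — it overlaps J3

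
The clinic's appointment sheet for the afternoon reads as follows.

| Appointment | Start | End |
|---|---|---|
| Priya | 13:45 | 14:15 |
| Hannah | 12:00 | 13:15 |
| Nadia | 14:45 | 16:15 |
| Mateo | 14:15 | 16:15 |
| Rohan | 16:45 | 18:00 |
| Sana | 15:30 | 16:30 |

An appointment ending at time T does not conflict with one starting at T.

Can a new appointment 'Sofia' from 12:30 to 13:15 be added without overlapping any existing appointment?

No — it overlaps Hannah

Hannah: starts 12:00 before Sofia ends 13:15, and ends 13:15 after Sofia starts 12:30 → overlap.
Priya: starts 13:45 at or after Sofia ends 13:15 → clear.
Mateo: starts 14:15 at or after Sofia ends 13:15 → clear.
Nadia: starts 14:45 at or after Sofia ends 13:15 → clear.
Sana: starts 15:30 at or after Sofia ends 13:15 → clear.
Rohan: starts 16:45 at or after Sofia ends 13:15 → clear.
Sofia overlaps Hannah.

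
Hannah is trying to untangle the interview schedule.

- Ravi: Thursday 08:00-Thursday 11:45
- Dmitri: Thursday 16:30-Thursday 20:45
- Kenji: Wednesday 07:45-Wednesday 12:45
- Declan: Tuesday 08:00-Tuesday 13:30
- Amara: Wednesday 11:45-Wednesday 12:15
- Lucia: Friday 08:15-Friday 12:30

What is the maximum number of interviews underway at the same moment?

2

Sort all start/end points and keep a running count:
Tuesday 08:00 start Declan → 1
Tuesday 13:30 end Declan → 0
Wednesday 07:45 start Kenji → 1
Wednesday 11:45 start Amara → 2
Wednesday 12:15 end Amara → 1
Wednesday 12:45 end Kenji → 0
Thursday 08:00 start Ravi → 1
Thursday 11:45 end Ravi → 0
Thursday 16:30 start Dmitri → 1
Thursday 20:45 end Dmitri → 0
Friday 08:15 start Lucia → 1
Friday 12:30 end Lucia → 0
Peak is 2, at Wednesday 11:45 (Amara, Kenji).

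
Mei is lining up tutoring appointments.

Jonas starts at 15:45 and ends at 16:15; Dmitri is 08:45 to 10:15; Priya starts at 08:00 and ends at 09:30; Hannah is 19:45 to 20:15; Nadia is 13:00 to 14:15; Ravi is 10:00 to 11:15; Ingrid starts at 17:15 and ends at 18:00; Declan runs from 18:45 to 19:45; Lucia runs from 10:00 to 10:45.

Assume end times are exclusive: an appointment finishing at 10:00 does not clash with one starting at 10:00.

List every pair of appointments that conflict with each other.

Sorted by start: Priya, Dmitri, Ravi, Lucia, Nadia, Jonas, Ingrid, Declan, Hannah.
Dmitri starts before Priya ends → Priya and Dmitri overlap.
Ravi starts after Priya ends, so Priya has no further overlaps.
Ravi starts before Dmitri ends → Dmitri and Ravi overlap.
Lucia starts before Dmitri ends → Dmitri and Lucia overlap.
Nadia starts after Dmitri ends, so Dmitri has no further overlaps.
Lucia starts before Ravi ends → Ravi and Lucia overlap.
Nadia starts after Ravi ends, so Ravi has no further overlaps.
Nadia starts after Lucia ends, so Lucia has no further overlaps.
Jonas starts after Nadia ends, so Nadia has no further overlaps.
Ingrid starts after Jonas ends, so Jonas has no further overlaps.
Declan starts after Ingrid ends, so Ingrid has no further overlaps.
Hannah starts exactly when Declan ends (back-to-back, no overlap).

Dmitri & Lucia, Dmitri & Priya, Dmitri & Ravi, Lucia & Ravi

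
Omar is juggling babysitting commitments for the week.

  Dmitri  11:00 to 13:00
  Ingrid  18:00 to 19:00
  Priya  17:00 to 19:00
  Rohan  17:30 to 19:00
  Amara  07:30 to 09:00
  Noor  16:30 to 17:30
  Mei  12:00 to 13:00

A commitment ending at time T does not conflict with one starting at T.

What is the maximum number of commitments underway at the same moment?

Sweep the timeline, counting +1 at each start and −1 at each end (ends before starts at a tie):
07:30 start Amara → 1
09:00 end Amara → 0
11:00 start Dmitri → 1
12:00 start Mei → 2
13:00 end Dmitri → 1
13:00 end Mei → 0
16:30 start Noor → 1
17:00 start Priya → 2
17:30 end Noor → 1
17:30 start Rohan → 2
18:00 start Ingrid → 3
19:00 end Ingrid → 2
19:00 end Priya → 1
19:00 end Rohan → 0
Peak is 3, at 18:00 (Ingrid, Priya, Rohan).

3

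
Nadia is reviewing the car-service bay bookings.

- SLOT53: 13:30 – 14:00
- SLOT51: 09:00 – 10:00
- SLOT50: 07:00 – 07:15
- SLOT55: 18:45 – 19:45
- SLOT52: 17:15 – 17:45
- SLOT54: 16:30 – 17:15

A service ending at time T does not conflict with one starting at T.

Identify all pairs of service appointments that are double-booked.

none

Check each pair: they overlap iff neither finishes before the other starts.
Sorted by start: SLOT50, SLOT51, SLOT53, SLOT54, SLOT52, SLOT55.
SLOT51 starts after SLOT50 ends; SLOT50 is clear from here.
SLOT53 starts after SLOT51 ends; SLOT51 is clear from here.
SLOT54 starts after SLOT53 ends; SLOT53 is clear from here.
SLOT52 starts exactly when SLOT54 ends (back-to-back, no overlap); SLOT54 is clear from here.
SLOT55 starts after SLOT52 ends.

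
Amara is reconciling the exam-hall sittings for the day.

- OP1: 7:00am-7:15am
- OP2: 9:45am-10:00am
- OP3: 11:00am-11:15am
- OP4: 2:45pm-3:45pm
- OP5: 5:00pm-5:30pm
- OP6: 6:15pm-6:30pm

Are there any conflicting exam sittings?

Two intervals overlap when each starts before the other ends.
Sorted by start: OP1, OP2, OP3, OP4, OP5, OP6.
OP2 starts after OP1 ends; OP1 is clear from here.
OP3 starts after OP2 ends; OP2 is clear from here.
OP4 starts after OP3 ends; OP3 is clear from here.
OP5 starts after OP4 ends; OP4 is clear from here.
OP6 starts after OP5 ends.
Every pair is clear; the schedule has no overlaps.

No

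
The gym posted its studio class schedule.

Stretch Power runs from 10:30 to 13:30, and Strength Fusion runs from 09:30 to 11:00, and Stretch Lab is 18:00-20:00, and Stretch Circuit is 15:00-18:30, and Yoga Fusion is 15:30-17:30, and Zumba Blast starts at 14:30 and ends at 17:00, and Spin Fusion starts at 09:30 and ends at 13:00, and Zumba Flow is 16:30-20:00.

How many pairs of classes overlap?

Sorted by start: Strength Fusion, Spin Fusion, Stretch Power, Zumba Blast, Stretch Circuit, Yoga Fusion, Zumba Flow, Stretch Lab.
Spin Fusion starts before Strength Fusion ends → Strength Fusion and Spin Fusion overlap.
Stretch Power starts before Strength Fusion ends → Strength Fusion and Stretch Power overlap.
Zumba Blast starts after Strength Fusion ends, so Strength Fusion has no further overlaps.
Stretch Power starts before Spin Fusion ends → Spin Fusion and Stretch Power overlap.
Zumba Blast starts after Spin Fusion ends, so Spin Fusion has no further overlaps.
Zumba Blast starts after Stretch Power ends, so Stretch Power has no further overlaps.
Stretch Circuit starts before Zumba Blast ends → Zumba Blast and Stretch Circuit overlap.
Yoga Fusion starts before Zumba Blast ends → Zumba Blast and Yoga Fusion overlap.
Zumba Flow starts before Zumba Blast ends → Zumba Blast and Zumba Flow overlap.
Stretch Lab starts after Zumba Blast ends.
Yoga Fusion starts before Stretch Circuit ends → Stretch Circuit and Yoga Fusion overlap.
Zumba Flow starts before Stretch Circuit ends → Stretch Circuit and Zumba Flow overlap.
Stretch Lab starts before Stretch Circuit ends → Stretch Circuit and Stretch Lab overlap.
Zumba Flow starts before Yoga Fusion ends → Yoga Fusion and Zumba Flow overlap.
Stretch Lab starts after Yoga Fusion ends.
Stretch Lab starts before Zumba Flow ends → Zumba Flow and Stretch Lab overlap.
Overlapping pairs: Spin Fusion & Strength Fusion, Spin Fusion & Stretch Power, Strength Fusion & Stretch Power, Stretch Circuit & Stretch Lab, Stretch Circuit & Yoga Fusion, Stretch Circuit & Zumba Blast, Stretch Circuit & Zumba Flow, Stretch Lab & Zumba Flow, Yoga Fusion & Zumba Blast, Yoga Fusion & Zumba Flow, Zumba Blast & Zumba Flow — 11 in total.

11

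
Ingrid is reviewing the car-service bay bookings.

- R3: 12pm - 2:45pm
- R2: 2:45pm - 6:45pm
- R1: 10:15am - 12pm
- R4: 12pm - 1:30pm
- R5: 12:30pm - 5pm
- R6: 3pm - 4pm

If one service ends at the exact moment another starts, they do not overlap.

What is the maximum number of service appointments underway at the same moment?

3

Sweep the timeline, counting +1 at each start and −1 at each end (ends before starts at a tie):
10:15am start R1 → 1
12pm end R1 → 0
12pm start R3 → 1
12pm start R4 → 2
12:30pm start R5 → 3
1:30pm end R4 → 2
2:45pm end R3 → 1
2:45pm start R2 → 2
3pm start R6 → 3
4pm end R6 → 2
5pm end R5 → 1
6:45pm end R2 → 0
Peak is 3, at 12:30pm (R3, R4, R5).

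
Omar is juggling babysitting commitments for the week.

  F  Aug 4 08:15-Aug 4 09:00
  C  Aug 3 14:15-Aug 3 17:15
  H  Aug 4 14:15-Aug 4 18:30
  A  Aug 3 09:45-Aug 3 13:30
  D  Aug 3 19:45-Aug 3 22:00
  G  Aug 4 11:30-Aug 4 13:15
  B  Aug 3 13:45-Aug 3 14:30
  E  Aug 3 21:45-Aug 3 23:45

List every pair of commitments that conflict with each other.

B & C, D & E

Sorted by start: A, B, C, D, E, F, G, H.
B starts after A ends, so A has no further overlaps.
C starts before B ends → B and C overlap.
D starts after B ends, so B has no further overlaps.
D starts after C ends, so C has no further overlaps.
E starts before D ends → D and E overlap.
F starts after D ends, so D has no further overlaps.
F starts after E ends, so E has no further overlaps.
G starts after F ends, so F has no further overlaps.
H starts after G ends.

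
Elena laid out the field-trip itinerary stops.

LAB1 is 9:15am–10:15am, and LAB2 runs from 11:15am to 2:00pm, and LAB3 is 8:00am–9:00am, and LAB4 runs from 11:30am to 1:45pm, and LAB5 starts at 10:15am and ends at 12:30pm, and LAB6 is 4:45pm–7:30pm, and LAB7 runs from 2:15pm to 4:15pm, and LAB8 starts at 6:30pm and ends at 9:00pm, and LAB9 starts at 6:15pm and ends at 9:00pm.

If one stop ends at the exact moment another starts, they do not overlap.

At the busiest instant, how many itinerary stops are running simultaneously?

Walk through starts and ends in time order (an end at T is processed before a start at T):
8:00am start LAB3 → 1
9:00am end LAB3 → 0
9:15am start LAB1 → 1
10:15am end LAB1 → 0
10:15am start LAB5 → 1
11:15am start LAB2 → 2
11:30am start LAB4 → 3
12:30pm end LAB5 → 2
1:45pm end LAB4 → 1
2:00pm end LAB2 → 0
2:15pm start LAB7 → 1
4:15pm end LAB7 → 0
4:45pm start LAB6 → 1
6:15pm start LAB9 → 2
6:30pm start LAB8 → 3
7:30pm end LAB6 → 2
9:00pm end LAB8 → 1
9:00pm end LAB9 → 0
Peak is 3, at 11:30am (LAB2, LAB4, LAB5).

3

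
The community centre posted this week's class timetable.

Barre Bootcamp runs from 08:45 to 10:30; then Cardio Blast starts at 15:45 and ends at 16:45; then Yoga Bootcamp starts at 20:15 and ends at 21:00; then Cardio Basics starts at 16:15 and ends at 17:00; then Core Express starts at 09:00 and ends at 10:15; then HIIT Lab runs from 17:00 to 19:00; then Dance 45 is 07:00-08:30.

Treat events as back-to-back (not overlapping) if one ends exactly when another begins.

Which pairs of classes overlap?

Check each pair: they overlap iff neither finishes before the other starts.
Sorted by start: Dance 45, Barre Bootcamp, Core Express, Cardio Blast, Cardio Basics, HIIT Lab, Yoga Bootcamp.
Barre Bootcamp starts after Dance 45 ends — done with Dance 45.
Core Express starts before Barre Bootcamp ends → Barre Bootcamp and Core Express overlap.
Cardio Blast starts after Barre Bootcamp ends — done with Barre Bootcamp.
Cardio Blast starts after Core Express ends — done with Core Express.
Cardio Basics starts before Cardio Blast ends → Cardio Blast and Cardio Basics overlap.
HIIT Lab starts after Cardio Blast ends — done with Cardio Blast.
HIIT Lab starts exactly when Cardio Basics ends (back-to-back, no overlap) — done with Cardio Basics.
Yoga Bootcamp starts after HIIT Lab ends.

Barre Bootcamp & Core Express, Cardio Basics & Cardio Blast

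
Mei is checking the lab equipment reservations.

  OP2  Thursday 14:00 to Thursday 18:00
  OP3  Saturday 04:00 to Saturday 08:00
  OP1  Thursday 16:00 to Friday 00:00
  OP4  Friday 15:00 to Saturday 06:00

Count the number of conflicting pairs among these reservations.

2

Sorted by start: OP2, OP1, OP4, OP3.
OP1 starts before OP2 ends → OP2 and OP1 overlap.
OP4 starts after OP2 ends, so OP2 has no further overlaps.
OP4 starts after OP1 ends, so OP1 has no further overlaps.
OP3 starts before OP4 ends → OP4 and OP3 overlap.
Overlapping pairs: OP1 & OP2, OP3 & OP4 — 2 in total.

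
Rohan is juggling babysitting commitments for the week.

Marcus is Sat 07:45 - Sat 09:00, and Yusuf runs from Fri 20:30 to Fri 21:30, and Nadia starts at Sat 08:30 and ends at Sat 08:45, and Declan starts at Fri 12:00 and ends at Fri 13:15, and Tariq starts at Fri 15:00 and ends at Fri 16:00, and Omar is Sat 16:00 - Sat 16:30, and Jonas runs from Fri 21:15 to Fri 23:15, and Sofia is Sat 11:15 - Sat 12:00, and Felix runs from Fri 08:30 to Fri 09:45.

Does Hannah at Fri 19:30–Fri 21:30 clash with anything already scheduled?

Felix: ends Fri 09:45 at or before Hannah starts Fri 19:30 → clear.
Declan: ends Fri 13:15 at or before Hannah starts Fri 19:30 → clear.
Tariq: ends Fri 16:00 at or before Hannah starts Fri 19:30 → clear.
Yusuf: starts Fri 20:30 before Hannah ends Fri 21:30, and ends Fri 21:30 after Hannah starts Fri 19:30 → overlap.
Jonas: starts Fri 21:15 before Hannah ends Fri 21:30, and ends Fri 23:15 after Hannah starts Fri 19:30 → overlap.
Marcus: starts Sat 07:45 at or after Hannah ends Fri 21:30 → clear.
Nadia: starts Sat 08:30 at or after Hannah ends Fri 21:30 → clear.
Sofia: starts Sat 11:15 at or after Hannah ends Fri 21:30 → clear.
Omar: starts Sat 16:00 at or after Hannah ends Fri 21:30 → clear.
Hannah overlaps Yusuf, Jonas.

Yes — it overlaps Jonas, Yusuf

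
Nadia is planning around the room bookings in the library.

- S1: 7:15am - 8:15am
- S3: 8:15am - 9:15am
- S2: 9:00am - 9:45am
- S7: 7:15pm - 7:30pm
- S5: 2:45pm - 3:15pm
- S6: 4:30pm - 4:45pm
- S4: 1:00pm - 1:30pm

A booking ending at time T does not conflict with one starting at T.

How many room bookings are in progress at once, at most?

2

Walk through starts and ends in time order (an end at T is processed before a start at T):
7:15am start S1 → 1
8:15am end S1 → 0
8:15am start S3 → 1
9:00am start S2 → 2
9:15am end S3 → 1
9:45am end S2 → 0
1:00pm start S4 → 1
1:30pm end S4 → 0
2:45pm start S5 → 1
3:15pm end S5 → 0
4:30pm start S6 → 1
4:45pm end S6 → 0
7:15pm start S7 → 1
7:30pm end S7 → 0
Peak is 2, at 9:00am (S2, S3).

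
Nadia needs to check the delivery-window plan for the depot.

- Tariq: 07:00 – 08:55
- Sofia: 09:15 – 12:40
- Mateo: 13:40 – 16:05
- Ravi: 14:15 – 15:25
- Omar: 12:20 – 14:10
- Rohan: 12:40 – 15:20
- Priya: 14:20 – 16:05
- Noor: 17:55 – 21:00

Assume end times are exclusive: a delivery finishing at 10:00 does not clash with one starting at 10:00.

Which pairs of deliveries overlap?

Mateo & Omar, Mateo & Priya, Mateo & Ravi, Mateo & Rohan, Omar & Rohan, Omar & Sofia, Priya & Ravi, Priya & Rohan, Ravi & Rohan

Sorted by start: Tariq, Sofia, Omar, Rohan, Mateo, Ravi, Priya, Noor.
Sofia starts after Tariq ends, so nothing later overlaps Tariq either.
Omar starts before Sofia ends → Sofia and Omar overlap.
Rohan starts exactly when Sofia ends (back-to-back, no overlap), so nothing later overlaps Sofia either.
Rohan starts before Omar ends → Omar and Rohan overlap.
Mateo starts before Omar ends → Omar and Mateo overlap.
Ravi starts after Omar ends, so nothing later overlaps Omar either.
Mateo starts before Rohan ends → Rohan and Mateo overlap.
Ravi starts before Rohan ends → Rohan and Ravi overlap.
Priya starts before Rohan ends → Rohan and Priya overlap.
Noor starts after Rohan ends.
Ravi starts before Mateo ends → Mateo and Ravi overlap.
Priya starts before Mateo ends → Mateo and Priya overlap.
Noor starts after Mateo ends.
Priya starts before Ravi ends → Ravi and Priya overlap.
Noor starts after Ravi ends.
Noor starts after Priya ends.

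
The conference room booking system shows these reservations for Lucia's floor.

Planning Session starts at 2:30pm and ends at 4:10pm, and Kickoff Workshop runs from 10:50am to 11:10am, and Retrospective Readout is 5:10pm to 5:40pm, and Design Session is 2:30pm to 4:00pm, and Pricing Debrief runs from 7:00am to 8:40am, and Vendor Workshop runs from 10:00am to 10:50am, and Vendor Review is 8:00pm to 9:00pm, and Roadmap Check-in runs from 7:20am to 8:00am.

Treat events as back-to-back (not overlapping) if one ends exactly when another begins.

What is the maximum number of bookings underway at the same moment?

Sweep the timeline, counting +1 at each start and −1 at each end (ends before starts at a tie):
7:00am start Pricing Debrief → 1
7:20am start Roadmap Check-in → 2
8:00am end Roadmap Check-in → 1
8:40am end Pricing Debrief → 0
10:00am start Vendor Workshop → 1
10:50am end Vendor Workshop → 0
10:50am start Kickoff Workshop → 1
11:10am end Kickoff Workshop → 0
2:30pm start Design Session → 1
2:30pm start Planning Session → 2
4:00pm end Design Session → 1
4:10pm end Planning Session → 0
5:10pm start Retrospective Readout → 1
5:40pm end Retrospective Readout → 0
8:00pm start Vendor Review → 1
9:00pm end Vendor Review → 0
Peak is 2, at 7:20am (Pricing Debrief, Roadmap Check-in).

2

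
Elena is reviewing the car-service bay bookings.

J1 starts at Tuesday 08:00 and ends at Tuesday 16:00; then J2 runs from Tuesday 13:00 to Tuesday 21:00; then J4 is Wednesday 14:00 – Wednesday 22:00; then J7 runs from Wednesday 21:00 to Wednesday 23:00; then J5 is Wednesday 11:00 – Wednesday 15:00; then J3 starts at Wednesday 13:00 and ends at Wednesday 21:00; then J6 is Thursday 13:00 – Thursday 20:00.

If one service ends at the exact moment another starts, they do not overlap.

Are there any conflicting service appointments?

Yes

Sorted by start: J1, J2, J5, J3, J4, J7, J6.
J2 starts before J1 ends → J1 and J2 overlap.
That's a conflict, so the schedule is not conflict-free.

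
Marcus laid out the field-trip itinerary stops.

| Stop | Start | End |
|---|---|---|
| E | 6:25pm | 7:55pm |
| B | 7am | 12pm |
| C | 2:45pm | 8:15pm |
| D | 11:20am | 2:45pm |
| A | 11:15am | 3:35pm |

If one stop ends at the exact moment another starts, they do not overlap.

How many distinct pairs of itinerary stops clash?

5

Two intervals overlap when each starts before the other ends.
Sorted by start: B, A, D, C, E.
A starts before B ends → B and A overlap.
D starts before B ends → B and D overlap.
C starts after B ends, so nothing later overlaps B either.
D starts before A ends → A and D overlap.
C starts before A ends → A and C overlap.
E starts after A ends.
C starts exactly when D ends (back-to-back, no overlap), so nothing later overlaps D either.
E starts before C ends → C and E overlap.
Overlapping pairs: A & B, A & C, A & D, B & D, C & E — 5 in total.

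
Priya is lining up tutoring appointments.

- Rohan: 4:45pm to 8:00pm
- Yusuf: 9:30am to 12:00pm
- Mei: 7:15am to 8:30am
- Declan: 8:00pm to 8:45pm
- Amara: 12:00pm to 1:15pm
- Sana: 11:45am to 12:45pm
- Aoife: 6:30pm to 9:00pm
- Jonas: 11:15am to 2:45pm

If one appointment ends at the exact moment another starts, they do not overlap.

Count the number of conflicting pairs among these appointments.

7

Two intervals overlap when each starts before the other ends.
Sorted by start: Mei, Yusuf, Jonas, Sana, Amara, Rohan, Aoife, Declan.
Yusuf starts after Mei ends, so nothing later overlaps Mei either.
Jonas starts before Yusuf ends → Yusuf and Jonas overlap.
Sana starts before Yusuf ends → Yusuf and Sana overlap.
Amara starts exactly when Yusuf ends (back-to-back, no overlap), so nothing later overlaps Yusuf either.
Sana starts before Jonas ends → Jonas and Sana overlap.
Amara starts before Jonas ends → Jonas and Amara overlap.
Rohan starts after Jonas ends, so nothing later overlaps Jonas either.
Amara starts before Sana ends → Sana and Amara overlap.
Rohan starts after Sana ends, so nothing later overlaps Sana either.
Rohan starts after Amara ends, so nothing later overlaps Amara either.
Aoife starts before Rohan ends → Rohan and Aoife overlap.
Declan starts exactly when Rohan ends (back-to-back, no overlap).
Declan starts before Aoife ends → Aoife and Declan overlap.
Overlapping pairs: Amara & Jonas, Amara & Sana, Aoife & Declan, Aoife & Rohan, Jonas & Sana, Jonas & Yusuf, Sana & Yusuf — 7 in total.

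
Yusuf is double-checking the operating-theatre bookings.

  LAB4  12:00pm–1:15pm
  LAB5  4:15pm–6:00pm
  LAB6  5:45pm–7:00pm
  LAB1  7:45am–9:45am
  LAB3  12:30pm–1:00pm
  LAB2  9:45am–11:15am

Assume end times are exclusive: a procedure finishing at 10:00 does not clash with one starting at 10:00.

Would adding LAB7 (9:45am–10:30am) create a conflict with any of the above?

LAB1: ends 9:45am at or before LAB7 starts 9:45am → clear.
LAB2: starts 9:45am before LAB7 ends 10:30am, and ends 11:15am after LAB7 starts 9:45am → overlap.
LAB4: starts 12:00pm at or after LAB7 ends 10:30am → clear.
LAB3: starts 12:30pm at or after LAB7 ends 10:30am → clear.
LAB5: starts 4:15pm at or after LAB7 ends 10:30am → clear.
LAB6: starts 5:45pm at or after LAB7 ends 10:30am → clear.
LAB7 overlaps LAB2.

Yes — it overlaps LAB2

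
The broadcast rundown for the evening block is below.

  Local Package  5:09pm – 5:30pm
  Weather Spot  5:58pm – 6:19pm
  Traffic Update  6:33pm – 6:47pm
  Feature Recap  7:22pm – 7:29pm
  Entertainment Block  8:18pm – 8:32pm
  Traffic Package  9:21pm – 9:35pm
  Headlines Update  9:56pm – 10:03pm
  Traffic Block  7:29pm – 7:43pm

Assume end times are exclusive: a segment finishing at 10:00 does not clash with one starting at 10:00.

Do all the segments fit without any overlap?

Yes

Sorted by start: Local Package, Weather Spot, Traffic Update, Feature Recap, Traffic Block, Entertainment Block, Traffic Package, Headlines Update.
Weather Spot starts after Local Package ends, so Local Package has no further overlaps.
Traffic Update starts after Weather Spot ends, so Weather Spot has no further overlaps.
Feature Recap starts after Traffic Update ends, so Traffic Update has no further overlaps.
Traffic Block starts exactly when Feature Recap ends (back-to-back, no overlap), so Feature Recap has no further overlaps.
Entertainment Block starts after Traffic Block ends, so Traffic Block has no further overlaps.
Traffic Package starts after Entertainment Block ends, so Entertainment Block has no further overlaps.
Headlines Update starts after Traffic Package ends.
Every pair is clear; the schedule has no overlaps.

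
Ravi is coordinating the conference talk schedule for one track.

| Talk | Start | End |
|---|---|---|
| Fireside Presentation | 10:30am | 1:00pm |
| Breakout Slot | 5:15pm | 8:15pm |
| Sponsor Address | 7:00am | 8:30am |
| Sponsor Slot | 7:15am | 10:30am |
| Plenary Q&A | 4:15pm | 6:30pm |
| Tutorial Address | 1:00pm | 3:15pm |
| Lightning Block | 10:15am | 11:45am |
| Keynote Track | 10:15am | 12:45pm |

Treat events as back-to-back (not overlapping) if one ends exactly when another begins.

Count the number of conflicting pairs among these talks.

Sorted by start: Sponsor Address, Sponsor Slot, Keynote Track, Lightning Block, Fireside Presentation, Tutorial Address, Plenary Q&A, Breakout Slot.
Sponsor Slot starts before Sponsor Address ends → Sponsor Address and Sponsor Slot overlap.
Keynote Track starts after Sponsor Address ends — done with Sponsor Address.
Keynote Track starts before Sponsor Slot ends → Sponsor Slot and Keynote Track overlap.
Lightning Block starts before Sponsor Slot ends → Sponsor Slot and Lightning Block overlap.
Fireside Presentation starts exactly when Sponsor Slot ends (back-to-back, no overlap) — done with Sponsor Slot.
Lightning Block starts before Keynote Track ends → Keynote Track and Lightning Block overlap.
Fireside Presentation starts before Keynote Track ends → Keynote Track and Fireside Presentation overlap.
Tutorial Address starts after Keynote Track ends — done with Keynote Track.
Fireside Presentation starts before Lightning Block ends → Lightning Block and Fireside Presentation overlap.
Tutorial Address starts after Lightning Block ends — done with Lightning Block.
Tutorial Address starts exactly when Fireside Presentation ends (back-to-back, no overlap) — done with Fireside Presentation.
Plenary Q&A starts after Tutorial Address ends — done with Tutorial Address.
Breakout Slot starts before Plenary Q&A ends → Plenary Q&A and Breakout Slot overlap.
Overlapping pairs: Breakout Slot & Plenary Q&A, Fireside Presentation & Keynote Track, Fireside Presentation & Lightning Block, Keynote Track & Lightning Block, Keynote Track & Sponsor Slot, Lightning Block & Sponsor Slot, Sponsor Address & Sponsor Slot — 7 in total.

7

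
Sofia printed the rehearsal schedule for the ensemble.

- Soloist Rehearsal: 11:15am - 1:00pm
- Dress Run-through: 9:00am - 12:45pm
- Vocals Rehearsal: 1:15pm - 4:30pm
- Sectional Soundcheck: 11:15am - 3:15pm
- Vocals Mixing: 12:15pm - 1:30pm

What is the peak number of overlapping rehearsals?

4

Sweep the timeline, counting +1 at each start and −1 at each end (ends before starts at a tie):
9:00am start Dress Run-through → 1
11:15am start Sectional Soundcheck → 2
11:15am start Soloist Rehearsal → 3
12:15pm start Vocals Mixing → 4
12:45pm end Dress Run-through → 3
1:00pm end Soloist Rehearsal → 2
1:15pm start Vocals Rehearsal → 3
1:30pm end Vocals Mixing → 2
3:15pm end Sectional Soundcheck → 1
4:30pm end Vocals Rehearsal → 0
Peak is 4, at 12:15pm (Dress Run-through, Sectional Soundcheck, Soloist Rehearsal, Vocals Mixing).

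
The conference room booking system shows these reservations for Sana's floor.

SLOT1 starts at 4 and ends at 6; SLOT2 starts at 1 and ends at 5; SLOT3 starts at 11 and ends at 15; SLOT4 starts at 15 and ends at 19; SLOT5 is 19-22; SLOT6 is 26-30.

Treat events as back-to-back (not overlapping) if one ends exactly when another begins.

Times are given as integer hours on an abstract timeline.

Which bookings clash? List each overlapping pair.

Check each pair: they overlap iff neither finishes before the other starts.
Sorted by start: SLOT2, SLOT1, SLOT3, SLOT4, SLOT5, SLOT6.
SLOT1 starts before SLOT2 ends → SLOT2 and SLOT1 overlap.
SLOT3 starts after SLOT2 ends, so SLOT2 has no further overlaps.
SLOT3 starts after SLOT1 ends, so SLOT1 has no further overlaps.
SLOT4 starts exactly when SLOT3 ends (back-to-back, no overlap), so SLOT3 has no further overlaps.
SLOT5 starts exactly when SLOT4 ends (back-to-back, no overlap), so SLOT4 has no further overlaps.
SLOT6 starts after SLOT5 ends.

SLOT1 & SLOT2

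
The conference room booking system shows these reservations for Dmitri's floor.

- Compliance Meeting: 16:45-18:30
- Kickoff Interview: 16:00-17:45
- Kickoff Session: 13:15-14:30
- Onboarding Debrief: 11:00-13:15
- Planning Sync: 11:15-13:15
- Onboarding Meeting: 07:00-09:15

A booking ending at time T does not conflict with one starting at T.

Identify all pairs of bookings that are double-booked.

Sorted by start: Onboarding Meeting, Onboarding Debrief, Planning Sync, Kickoff Session, Kickoff Interview, Compliance Meeting.
Onboarding Debrief starts after Onboarding Meeting ends — done with Onboarding Meeting.
Planning Sync starts before Onboarding Debrief ends → Onboarding Debrief and Planning Sync overlap.
Kickoff Session starts exactly when Onboarding Debrief ends (back-to-back, no overlap) — done with Onboarding Debrief.
Kickoff Session starts exactly when Planning Sync ends (back-to-back, no overlap) — done with Planning Sync.
Kickoff Interview starts after Kickoff Session ends — done with Kickoff Session.
Compliance Meeting starts before Kickoff Interview ends → Kickoff Interview and Compliance Meeting overlap.

Compliance Meeting & Kickoff Interview, Onboarding Debrief & Planning Sync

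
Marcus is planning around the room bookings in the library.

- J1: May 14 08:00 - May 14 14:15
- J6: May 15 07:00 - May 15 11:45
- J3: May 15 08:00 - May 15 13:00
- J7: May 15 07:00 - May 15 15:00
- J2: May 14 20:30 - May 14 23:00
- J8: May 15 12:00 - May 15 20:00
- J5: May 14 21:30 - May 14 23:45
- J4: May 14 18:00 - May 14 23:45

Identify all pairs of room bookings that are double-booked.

Sorted by start: J1, J4, J2, J5, J6, J7, J3, J8.
J4 starts after J1 ends; J1 is clear from here.
J2 starts before J4 ends → J4 and J2 overlap.
J5 starts before J4 ends → J4 and J5 overlap.
J6 starts after J4 ends; J4 is clear from here.
J5 starts before J2 ends → J2 and J5 overlap.
J6 starts after J2 ends; J2 is clear from here.
J6 starts after J5 ends; J5 is clear from here.
J7 starts before J6 ends → J6 and J7 overlap.
J3 starts before J6 ends → J6 and J3 overlap.
J8 starts after J6 ends.
J3 starts before J7 ends → J7 and J3 overlap.
J8 starts before J7 ends → J7 and J8 overlap.
J8 starts before J3 ends → J3 and J8 overlap.

J2 & J4, J2 & J5, J3 & J6, J3 & J7, J3 & J8, J4 & J5, J6 & J7, J7 & J8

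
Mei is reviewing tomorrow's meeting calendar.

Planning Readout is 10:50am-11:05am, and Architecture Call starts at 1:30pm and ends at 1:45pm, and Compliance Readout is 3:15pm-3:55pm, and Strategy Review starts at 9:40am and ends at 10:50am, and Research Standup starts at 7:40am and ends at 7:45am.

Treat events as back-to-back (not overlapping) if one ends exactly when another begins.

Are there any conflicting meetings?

No

Check each pair: they overlap iff neither finishes before the other starts.
Sorted by start: Research Standup, Strategy Review, Planning Readout, Architecture Call, Compliance Readout.
Strategy Review starts after Research Standup ends — done with Research Standup.
Planning Readout starts exactly when Strategy Review ends (back-to-back, no overlap) — done with Strategy Review.
Architecture Call starts after Planning Readout ends — done with Planning Readout.
Compliance Readout starts after Architecture Call ends.
Every pair is clear; the schedule has no overlaps.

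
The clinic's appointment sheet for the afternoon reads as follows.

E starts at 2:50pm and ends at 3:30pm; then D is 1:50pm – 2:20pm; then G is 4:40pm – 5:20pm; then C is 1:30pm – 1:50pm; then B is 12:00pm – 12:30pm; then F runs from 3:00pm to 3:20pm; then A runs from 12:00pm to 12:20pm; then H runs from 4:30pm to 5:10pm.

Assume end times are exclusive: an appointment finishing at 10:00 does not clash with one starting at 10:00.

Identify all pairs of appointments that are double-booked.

Sorted by start: A, B, C, D, E, F, H, G.
B starts before A ends → A and B overlap.
C starts after A ends, so nothing later overlaps A either.
C starts after B ends, so nothing later overlaps B either.
D starts exactly when C ends (back-to-back, no overlap), so nothing later overlaps C either.
E starts after D ends, so nothing later overlaps D either.
F starts before E ends → E and F overlap.
H starts after E ends, so nothing later overlaps E either.
H starts after F ends, so nothing later overlaps F either.
G starts before H ends → H and G overlap.

A & B, E & F, G & H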